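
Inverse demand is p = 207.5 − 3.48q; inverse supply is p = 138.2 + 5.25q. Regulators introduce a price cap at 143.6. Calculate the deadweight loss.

208.39

Competitive equilibrium: 207.5 − 3.48q = 138.2 + 5.25q → q* = 7.9381, p* = 179.8753.
At the ceiling p = 143.6, quantity supplied = (143.6 − 138.2)/5.25 = 1.0286.
Willingness to pay at q' = 1.0286: 207.5 − 3.48·1.0286 = 203.9205.
Δq = 7.9381 − 1.0286 = 6.9095; wedge = 203.9205 − 143.6 = 60.3205.
Deadweight loss = ½ × 6.9095 × 60.3205 = 208.39.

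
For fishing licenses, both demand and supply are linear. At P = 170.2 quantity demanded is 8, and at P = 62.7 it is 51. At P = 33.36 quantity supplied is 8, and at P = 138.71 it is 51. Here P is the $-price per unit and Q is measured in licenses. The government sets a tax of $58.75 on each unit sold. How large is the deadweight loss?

$348.64

Demand slope = (62.7 − 170.2)/(51 − 8) = −2.5, so P = 190.2 − 2.5Q.
Supply slope = (138.71 − 33.36)/(51 − 8) = 2.45, so P = 13.76 + 2.45Q.
Competitive equilibrium: 190.2 − 2.5Q = 13.76 + 2.45Q → Q* = 35.6444, P* = 101.0889.
With the tax, the buyer price exceeds the seller price by 58.75: (190.2 − 2.5Q) − (13.76 + 2.45Q) = 58.75 → Q' = 23.7758.
ΔQ = 35.6444 − 23.7758 = 11.8686; the wedge equals the tax, 58.75.
Deadweight loss = ½ × 11.8686 × 58.75 = $348.64.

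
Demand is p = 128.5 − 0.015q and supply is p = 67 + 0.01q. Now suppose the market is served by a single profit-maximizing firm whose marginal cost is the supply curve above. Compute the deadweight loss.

Competitive equilibrium: 128.5 − 0.015q = 67 + 0.01q → q* = 2460, p* = 91.6.
Marginal revenue: MR = 128.5 − 0.03q. Set MR = MC: 128.5 − 0.03q = 67 + 0.01q → q_m = 1537.5.
Price p_m = 128.5 − 0.015·1537.5 = 105.4375; MC(q_m) = 67 + 0.01·1537.5 = 82.375.
Competitive q* = 2460, so Δq = 922.5; wedge = 105.4375 − 82.375 = 23.0625.
DWL = ½ × 922.5 × 23.0625 = 10637.58.

10637.58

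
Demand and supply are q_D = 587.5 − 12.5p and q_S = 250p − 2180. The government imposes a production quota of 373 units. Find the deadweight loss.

287.35

In inverse form: demand p = 47 − 0.08q, supply p = 8.72 + 0.004q.
Competitive equilibrium: 47 − 0.08q = 8.72 + 0.004q → q* = 455.7143, p* = 10.5429.
At q = 373: demand price = 47 − 0.08·373 = 17.16; supply price = 8.72 + 0.004·373 = 10.212.
Δq = 455.7143 − 373 = 82.7143; wedge = 17.16 − 10.212 = 6.948.
Deadweight loss = ½ × 82.7143 × 6.948 = 287.35.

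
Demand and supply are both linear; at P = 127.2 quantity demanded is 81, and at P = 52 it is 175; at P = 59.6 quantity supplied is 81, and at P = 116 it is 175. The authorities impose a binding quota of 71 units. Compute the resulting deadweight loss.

2378.06

Demand slope = (52 − 127.2)/(175 − 81) = −0.8, so P = 192 − 0.8Q.
Supply slope = (116 − 59.6)/(175 − 81) = 0.6, so P = 11 + 0.6Q.
Competitive equilibrium: 192 − 0.8Q = 11 + 0.6Q → Q* = 129.2857, P* = 88.5714.
At Q = 71: demand price = 192 − 0.8·71 = 135.2; supply price = 11 + 0.6·71 = 53.6.
ΔQ = 129.2857 − 71 = 58.2857; wedge = 135.2 − 53.6 = 81.6.
DWL = ½ × 58.2857 × 81.6 = 2378.06.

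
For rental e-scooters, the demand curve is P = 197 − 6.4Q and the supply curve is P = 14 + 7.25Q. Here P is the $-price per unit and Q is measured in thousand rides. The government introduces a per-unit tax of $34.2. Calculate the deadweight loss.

$42.84 thousand

Competitive equilibrium: 197 − 6.4Q = 14 + 7.25Q → Q* = 13.4066, P* = 111.1978.
With the tax, the buyer price exceeds the seller price by 34.2: (197 − 6.4Q) − (14 + 7.25Q) = 34.2 → Q' = 10.9011.
ΔQ = 13.4066 − 10.9011 = 2.5055; the wedge equals the tax, 34.2.
DWL = ½ × 2.5055 × 34.2 = $42.84 thousand.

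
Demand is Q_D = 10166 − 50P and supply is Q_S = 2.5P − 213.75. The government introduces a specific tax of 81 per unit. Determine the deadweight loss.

In inverse form: demand P = 203.32 − 0.02Q, supply P = 85.5 + 0.4Q.
Competitive equilibrium: 203.32 − 0.02Q = 85.5 + 0.4Q → Q* = 280.5238, P* = 197.7095.
With the tax, the buyer price exceeds the seller price by 81: (203.32 − 0.02Q) − (85.5 + 0.4Q) = 81 → Q' = 87.6667.
ΔQ = 280.5238 − 87.6667 = 192.8571; the wedge equals the tax, 81.
Welfare loss = ½ × 192.8571 × 81 = 7810.71.

7810.71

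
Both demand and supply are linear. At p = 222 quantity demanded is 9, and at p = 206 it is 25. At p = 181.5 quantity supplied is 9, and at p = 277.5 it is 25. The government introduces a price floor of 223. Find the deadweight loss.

161.16

Demand slope = (206 − 222)/(25 − 9) = −1, so p = 231 − q.
Supply slope = (277.5 − 181.5)/(25 − 9) = 6, so p = 127.5 + 6q.
Competitive equilibrium: 231 − q = 127.5 + 6q → q* = 14.7857, p* = 216.2143.
At the floor p = 223, quantity demanded = (231 − 223)/1 = 8.
Sellers' marginal cost at q' = 8: 127.5 + 6·8 = 175.5.
Δq = 14.7857 − 8 = 6.7857; wedge = 223 − 175.5 = 47.5.
Deadweight loss = ½ × 6.7857 × 47.5 = 161.16.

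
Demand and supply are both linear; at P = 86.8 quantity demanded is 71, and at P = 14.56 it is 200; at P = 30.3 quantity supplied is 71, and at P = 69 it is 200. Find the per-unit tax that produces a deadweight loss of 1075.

Demand slope = (14.56 − 86.8)/(200 − 71) = −0.56, so P = 126.56 − 0.56Q.
Supply slope = (69 − 30.3)/(200 − 71) = 0.3, so P = 9 + 0.3Q.
Competitive equilibrium: 126.56 − 0.56Q = 9 + 0.3Q → Q* = 136.6977, P* = 50.0093.
A tax t gives ΔQ = t/0.86 and wedge t, so DWL = t²/1.72.
t²/1.72 = 1075 → t² = 1849 → t = 43.

43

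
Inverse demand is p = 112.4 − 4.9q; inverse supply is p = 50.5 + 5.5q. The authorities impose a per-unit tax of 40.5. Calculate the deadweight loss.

Competitive equilibrium: 112.4 − 4.9q = 50.5 + 5.5q → q* = 5.9519, p* = 83.2356.
With the tax, the buyer price exceeds the seller price by 40.5: (112.4 − 4.9q) − (50.5 + 5.5q) = 40.5 → q' = 2.0577.
Δq = 5.9519 − 2.0577 = 3.8942; the wedge equals the tax, 40.5.
Deadweight loss = ½ × 3.8942 × 40.5 = 78.86.

78.86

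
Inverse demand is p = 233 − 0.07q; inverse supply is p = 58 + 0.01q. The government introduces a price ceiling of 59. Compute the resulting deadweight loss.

Competitive equilibrium: 233 − 0.07q = 58 + 0.01q → q* = 2187.5, p* = 79.875.
At the ceiling p = 59, quantity supplied = (59 − 58)/0.01 = 100.
Willingness to pay at q' = 100: 233 − 0.07·100 = 226.
Δq = 2187.5 − 100 = 2087.5; wedge = 226 − 59 = 167.
Deadweight loss = ½ × 2087.5 × 167 = 174306.25.

174306.25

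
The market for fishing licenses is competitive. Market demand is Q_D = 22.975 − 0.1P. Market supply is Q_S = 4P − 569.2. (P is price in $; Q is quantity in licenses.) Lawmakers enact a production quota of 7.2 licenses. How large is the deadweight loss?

$9.09

In inverse form: demand P = 229.75 − 10Q, supply P = 142.3 + 0.25Q.
Competitive equilibrium: 229.75 − 10Q = 142.3 + 0.25Q → Q* = 8.5317, P* = 144.4329.
At Q = 7.2: demand price = 229.75 − 10·7.2 = 157.75; supply price = 142.3 + 0.25·7.2 = 144.1.
ΔQ = 8.5317 − 7.2 = 1.3317; wedge = 157.75 − 144.1 = 13.65.
The triangle = ½ × 1.3317 × 13.65 = $9.09.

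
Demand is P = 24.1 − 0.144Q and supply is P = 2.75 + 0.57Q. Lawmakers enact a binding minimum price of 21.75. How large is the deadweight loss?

65.86

Competitive equilibrium: 24.1 − 0.144Q = 2.75 + 0.57Q → Q* = 29.902, P* = 19.7941.
At the floor P = 21.75, quantity demanded = (24.1 − 21.75)/0.144 = 16.3194.
Sellers' marginal cost at Q' = 16.3194: 2.75 + 0.57·16.3194 = 12.0521.
ΔQ = 29.902 − 16.3194 = 13.5826; wedge = 21.75 − 12.0521 = 9.6979.
DWL = ½ × 13.5826 × 9.6979 = 65.86.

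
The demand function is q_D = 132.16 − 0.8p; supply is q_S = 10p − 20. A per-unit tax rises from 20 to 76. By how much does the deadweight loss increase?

1991.11

In inverse form: demand p = 165.2 − 1.25q, supply p = 2 + 0.1q.
Competitive equilibrium: 165.2 − 1.25q = 2 + 0.1q → q* = 120.8889, p* = 14.0889.
For a per-unit tax t: Δq = t/1.35, so DWL = ½·t·(t/1.35) = t²/2.7.
At t = 20: DWL = 148.148. At t = 76: DWL = 2139.259.
Increase = 2139.259 − 148.148 = 1991.11.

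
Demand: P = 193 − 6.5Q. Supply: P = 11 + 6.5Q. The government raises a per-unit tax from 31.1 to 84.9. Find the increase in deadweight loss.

Competitive equilibrium: 193 − 6.5Q = 11 + 6.5Q → Q* = 14, P* = 102.
For a per-unit tax t: ΔQ = t/13, so DWL = ½·t·(t/13) = t²/26.
At t = 31.1: DWL = 37.2. At t = 84.9: DWL = 277.231.
Increase = 277.231 − 37.2 = 240.03.

240.03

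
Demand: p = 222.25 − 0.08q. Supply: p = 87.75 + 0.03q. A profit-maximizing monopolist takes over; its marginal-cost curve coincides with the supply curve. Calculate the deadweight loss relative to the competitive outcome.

14577.89

Competitive equilibrium: 222.25 − 0.08q = 87.75 + 0.03q → q* = 1222.72727, p* = 124.43182.
Marginal revenue: MR = 222.25 − 0.16q. Set MR = MC: 222.25 − 0.16q = 87.75 + 0.03q → q_m = 707.89474.
Price p_m = 222.25 − 0.08·707.89474 = 165.61842; MC(q_m) = 87.75 + 0.03·707.89474 = 108.98684.
Competitive q* = 1222.72727, so Δq = 514.83253; wedge = 165.61842 − 108.98684 = 56.63158.
DWL = ½ × 514.83253 × 56.63158 = 14577.89.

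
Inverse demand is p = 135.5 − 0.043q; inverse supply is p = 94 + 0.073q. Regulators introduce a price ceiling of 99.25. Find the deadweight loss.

4738.89

Competitive equilibrium: 135.5 − 0.043q = 94 + 0.073q → q* = 357.75862, p* = 120.11638.
At the ceiling p = 99.25, quantity supplied = (99.25 − 94)/0.073 = 71.91781.
Willingness to pay at q' = 71.91781: 135.5 − 0.043·71.91781 = 132.40753.
Δq = 357.75862 − 71.91781 = 285.84081; wedge = 132.40753 − 99.25 = 33.15753.
Deadweight loss = ½ × 285.84081 × 33.15753 = 4738.89.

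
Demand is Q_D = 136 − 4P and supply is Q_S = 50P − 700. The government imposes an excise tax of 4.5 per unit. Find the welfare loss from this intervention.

37.50

In inverse form: demand P = 34 − 0.25Q, supply P = 14 + 0.02Q.
Competitive equilibrium: 34 − 0.25Q = 14 + 0.02Q → Q* = 74.0741, P* = 15.4815.
With the tax, the buyer price exceeds the seller price by 4.5: (34 − 0.25Q) − (14 + 0.02Q) = 4.5 → Q' = 57.4074.
ΔQ = 74.0741 − 57.4074 = 16.6667; the wedge equals the tax, 4.5.
Deadweight loss = ½ × 16.6667 × 4.5 = 37.50.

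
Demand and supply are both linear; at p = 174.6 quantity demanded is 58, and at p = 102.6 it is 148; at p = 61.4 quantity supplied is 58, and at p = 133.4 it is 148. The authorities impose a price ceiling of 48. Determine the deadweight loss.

Demand slope = (102.6 − 174.6)/(148 − 58) = −0.8, so p = 221 − 0.8q.
Supply slope = (133.4 − 61.4)/(148 − 58) = 0.8, so p = 15 + 0.8q.
Competitive equilibrium: 221 − 0.8q = 15 + 0.8q → q* = 128.75, p* = 118.
At the ceiling p = 48, quantity supplied = (48 − 15)/0.8 = 41.25.
Willingness to pay at q' = 41.25: 221 − 0.8·41.25 = 188.
Δq = 128.75 − 41.25 = 87.5; wedge = 188 − 48 = 140.
The triangle = ½ × 87.5 × 140 = 6125.

6125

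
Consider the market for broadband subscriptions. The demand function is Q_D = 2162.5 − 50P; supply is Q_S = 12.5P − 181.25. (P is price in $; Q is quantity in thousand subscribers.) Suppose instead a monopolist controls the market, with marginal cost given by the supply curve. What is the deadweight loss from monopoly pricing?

In inverse form: demand P = 43.25 − 0.02Q, supply P = 14.5 + 0.08Q.
Competitive equilibrium: 43.25 − 0.02Q = 14.5 + 0.08Q → Q* = 287.5, P* = 37.5.
Marginal revenue: MR = 43.25 − 0.04Q. Set MR = MC: 43.25 − 0.04Q = 14.5 + 0.08Q → Q_m = 239.5833.
Price P_m = 43.25 − 0.02·239.5833 = 38.4583; MC(Q_m) = 14.5 + 0.08·239.5833 = 33.6667.
Competitive Q* = 287.5, so ΔQ = 47.9167; wedge = 38.4583 − 33.6667 = 4.7916.
Deadweight loss = ½ × 47.9167 × 4.7916 = $114.80 thousand.

$114.80 thousand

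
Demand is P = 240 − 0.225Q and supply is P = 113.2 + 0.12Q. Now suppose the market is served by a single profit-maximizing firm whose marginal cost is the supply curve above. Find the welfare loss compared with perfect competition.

Competitive equilibrium: 240 − 0.225Q = 113.2 + 0.12Q → Q* = 367.53623, P* = 157.30435.
Marginal revenue: MR = 240 − 0.45Q. Set MR = MC: 240 − 0.45Q = 113.2 + 0.12Q → Q_m = 222.45614.
Price P_m = 240 − 0.225·222.45614 = 189.94737; MC(Q_m) = 113.2 + 0.12·222.45614 = 139.89474.
Competitive Q* = 367.53623, so ΔQ = 145.08009; wedge = 189.94737 − 139.89474 = 50.05263.
Deadweight loss = ½ × 145.08009 × 50.05263 = 3630.82.

3630.82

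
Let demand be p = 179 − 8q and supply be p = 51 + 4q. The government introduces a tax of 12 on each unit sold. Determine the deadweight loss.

Competitive equilibrium: 179 − 8q = 51 + 4q → q* = 10.6667, p* = 93.6667.
With the tax, the buyer price exceeds the seller price by 12: (179 − 8q) − (51 + 4q) = 12 → q' = 9.6667.
Δq = 10.6667 − 9.6667 = 1; the wedge equals the tax, 12.
Welfare loss = ½ × 1 × 12 = 6.

6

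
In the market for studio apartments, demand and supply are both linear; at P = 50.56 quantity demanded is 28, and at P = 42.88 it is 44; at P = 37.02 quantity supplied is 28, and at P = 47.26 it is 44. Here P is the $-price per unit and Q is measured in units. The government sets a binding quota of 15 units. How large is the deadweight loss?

$352.50

Demand slope = (42.88 − 50.56)/(44 − 28) = −0.48, so P = 64 − 0.48Q.
Supply slope = (47.26 − 37.02)/(44 − 28) = 0.64, so P = 19.1 + 0.64Q.
Competitive equilibrium: 64 − 0.48Q = 19.1 + 0.64Q → Q* = 40.0893, P* = 44.7571.
At Q = 15: demand price = 64 − 0.48·15 = 56.8; supply price = 19.1 + 0.64·15 = 28.7.
ΔQ = 40.0893 − 15 = 25.0893; wedge = 56.8 − 28.7 = 28.1.
The triangle = ½ × 25.0893 × 28.1 = $352.50.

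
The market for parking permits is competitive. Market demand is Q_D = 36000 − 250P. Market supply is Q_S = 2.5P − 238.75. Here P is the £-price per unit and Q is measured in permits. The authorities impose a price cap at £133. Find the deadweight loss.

£139.72

In inverse form: demand P = 144 − 0.004Q, supply P = 95.5 + 0.4Q.
Competitive equilibrium: 144 − 0.004Q = 95.5 + 0.4Q → Q* = 120.0495, P* = 143.5198.
At the ceiling P = 133, quantity supplied = (133 − 95.5)/0.4 = 93.75.
Willingness to pay at Q' = 93.75: 144 − 0.004·93.75 = 143.625.
ΔQ = 120.0495 − 93.75 = 26.2995; wedge = 143.625 − 133 = 10.625.
The triangle = ½ × 26.2995 × 10.625 = £139.72.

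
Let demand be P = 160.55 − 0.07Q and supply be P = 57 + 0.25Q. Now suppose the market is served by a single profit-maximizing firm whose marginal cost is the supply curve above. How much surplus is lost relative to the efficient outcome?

539.74

Competitive equilibrium: 160.55 − 0.07Q = 57 + 0.25Q → Q* = 323.5938, P* = 137.8984.
Marginal revenue: MR = 160.55 − 0.14Q. Set MR = MC: 160.55 − 0.14Q = 57 + 0.25Q → Q_m = 265.5128.
Price P_m = 160.55 − 0.07·265.5128 = 141.9641; MC(Q_m) = 57 + 0.25·265.5128 = 123.3782.
Competitive Q* = 323.5938, so ΔQ = 58.081; wedge = 141.9641 − 123.3782 = 18.5859.
Welfare loss = ½ × 58.081 × 18.5859 = 539.74.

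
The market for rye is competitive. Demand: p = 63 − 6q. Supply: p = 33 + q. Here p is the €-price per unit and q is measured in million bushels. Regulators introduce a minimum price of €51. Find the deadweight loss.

Competitive equilibrium: 63 − 6q = 33 + q → q* = 4.2857, p* = 37.2857.
At the floor p = 51, quantity demanded = (63 − 51)/6 = 2.
Sellers' marginal cost at q' = 2: 33 + 1·2 = 35.
Δq = 4.2857 − 2 = 2.2857; wedge = 51 − 35 = 16.
Deadweight loss = ½ × 2.2857 × 16 = €18.29 million.

€18.29 million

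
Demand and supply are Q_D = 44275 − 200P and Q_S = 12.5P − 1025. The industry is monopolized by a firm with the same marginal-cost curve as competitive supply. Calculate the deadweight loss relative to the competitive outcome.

In inverse form: demand P = 221.375 − 0.005Q, supply P = 82 + 0.08Q.
Competitive equilibrium: 221.375 − 0.005Q = 82 + 0.08Q → Q* = 1639.70588, P* = 213.17647.
Marginal revenue: MR = 221.375 − 0.01Q. Set MR = MC: 221.375 − 0.01Q = 82 + 0.08Q → Q_m = 1548.61111.
Price P_m = 221.375 − 0.005·1548.61111 = 213.63194; MC(Q_m) = 82 + 0.08·1548.61111 = 205.88889.
Competitive Q* = 1639.70588, so ΔQ = 91.09477; wedge = 213.63194 − 205.88889 = 7.74305.
DWL = ½ × 91.09477 × 7.74305 = 352.68.

352.68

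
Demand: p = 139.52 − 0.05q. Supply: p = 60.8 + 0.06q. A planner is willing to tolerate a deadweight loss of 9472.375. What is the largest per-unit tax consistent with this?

45.65

Competitive equilibrium: 139.52 − 0.05q = 60.8 + 0.06q → q* = 715.6364, p* = 103.7382.
A tax t gives Δq = t/0.11 and wedge t, so DWL = t²/0.22.
t²/0.22 = 9472.375 → t² = 2083.9225 → t = 45.65.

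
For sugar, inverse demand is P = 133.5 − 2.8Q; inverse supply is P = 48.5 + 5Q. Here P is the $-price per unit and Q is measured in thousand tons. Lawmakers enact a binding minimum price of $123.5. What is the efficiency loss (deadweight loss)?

$209.31 thousand

Competitive equilibrium: 133.5 − 2.8Q = 48.5 + 5Q → Q* = 10.8974, P* = 102.9872.
At the floor P = 123.5, quantity demanded = (133.5 − 123.5)/2.8 = 3.5714.
Sellers' marginal cost at Q' = 3.5714: 48.5 + 5·3.5714 = 66.357.
ΔQ = 10.8974 − 3.5714 = 7.326; wedge = 123.5 − 66.357 = 57.143.
Welfare loss = ½ × 7.326 × 57.143 = $209.31 thousand.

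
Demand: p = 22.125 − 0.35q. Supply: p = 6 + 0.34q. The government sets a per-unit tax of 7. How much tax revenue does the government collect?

Competitive equilibrium: 22.125 − 0.35q = 6 + 0.34q → q* = 23.3696, p* = 13.9457.
With the tax, the buyer price exceeds the seller price by 7: (22.125 − 0.35q) − (6 + 0.34q) = 7 → q' = 13.2246.
Tax revenue = 7 × 13.2246 = 92.57.

92.57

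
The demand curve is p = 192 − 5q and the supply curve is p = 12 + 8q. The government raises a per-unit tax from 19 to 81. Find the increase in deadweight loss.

Competitive equilibrium: 192 − 5q = 12 + 8q → q* = 13.8462, p* = 122.7692.
For a per-unit tax t: Δq = t/13, so DWL = ½·t·(t/13) = t²/26.
At t = 19: DWL = 13.885. At t = 81: DWL = 252.346.
Increase = 252.346 − 13.885 = 238.46.

238.46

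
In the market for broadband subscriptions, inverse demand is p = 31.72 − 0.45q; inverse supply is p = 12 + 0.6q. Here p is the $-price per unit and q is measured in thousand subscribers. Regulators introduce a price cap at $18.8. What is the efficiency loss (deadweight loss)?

$29.12 thousand

Competitive equilibrium: 31.72 − 0.45q = 12 + 0.6q → q* = 18.781, p* = 23.2686.
At the ceiling p = 18.8, quantity supplied = (18.8 − 12)/0.6 = 11.3333.
Willingness to pay at q' = 11.3333: 31.72 − 0.45·11.3333 = 26.62.
Δq = 18.781 − 11.3333 = 7.4477; wedge = 26.62 − 18.8 = 7.82.
The triangle = ½ × 7.4477 × 7.82 = $29.12 thousand.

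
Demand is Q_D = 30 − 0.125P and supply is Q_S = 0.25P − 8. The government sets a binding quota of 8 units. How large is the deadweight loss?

In inverse form: demand P = 240 − 8Q, supply P = 32 + 4Q.
Competitive equilibrium: 240 − 8Q = 32 + 4Q → Q* = 17.33333, P* = 101.33333.
At Q = 8: demand price = 240 − 8·8 = 176; supply price = 32 + 4·8 = 64.
ΔQ = 17.33333 − 8 = 9.33333; wedge = 176 − 64 = 112.
Deadweight loss = ½ × 9.33333 × 112 = 522.67.

522.67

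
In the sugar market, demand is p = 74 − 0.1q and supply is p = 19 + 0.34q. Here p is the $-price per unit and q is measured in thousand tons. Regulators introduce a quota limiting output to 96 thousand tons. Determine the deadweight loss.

Competitive equilibrium: 74 − 0.1q = 19 + 0.34q → q* = 125, p* = 61.5.
At q = 96: demand price = 74 − 0.1·96 = 64.4; supply price = 19 + 0.34·96 = 51.64.
Δq = 125 − 96 = 29; wedge = 64.4 − 51.64 = 12.76.
Deadweight loss = ½ × 29 × 12.76 = $185.02 thousand.

$185.02 thousand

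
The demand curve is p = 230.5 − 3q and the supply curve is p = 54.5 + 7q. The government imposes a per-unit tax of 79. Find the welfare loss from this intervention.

Competitive equilibrium: 230.5 − 3q = 54.5 + 7q → q* = 17.6, p* = 177.7.
With the tax, the buyer price exceeds the seller price by 79: (230.5 − 3q) − (54.5 + 7q) = 79 → q' = 9.7.
Δq = 17.6 − 9.7 = 7.9; the wedge equals the tax, 79.
The triangle = ½ × 7.9 × 79 = 312.05.

312.05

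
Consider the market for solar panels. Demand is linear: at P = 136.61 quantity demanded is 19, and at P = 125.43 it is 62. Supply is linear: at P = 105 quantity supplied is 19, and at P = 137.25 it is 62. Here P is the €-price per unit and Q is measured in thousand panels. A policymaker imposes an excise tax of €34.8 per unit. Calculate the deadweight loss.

Demand slope = (125.43 − 136.61)/(62 − 19) = −0.26, so P = 141.55 − 0.26Q.
Supply slope = (137.25 − 105)/(62 − 19) = 0.75, so P = 90.75 + 0.75Q.
Competitive equilibrium: 141.55 − 0.26Q = 90.75 + 0.75Q → Q* = 50.297, P* = 128.4728.
With the tax, the buyer price exceeds the seller price by 34.8: (141.55 − 0.26Q) − (90.75 + 0.75Q) = 34.8 → Q' = 15.8416.
ΔQ = 50.297 − 15.8416 = 34.4554; the wedge equals the tax, 34.8.
DWL = ½ × 34.4554 × 34.8 = €599.52 thousand.

€599.52 thousand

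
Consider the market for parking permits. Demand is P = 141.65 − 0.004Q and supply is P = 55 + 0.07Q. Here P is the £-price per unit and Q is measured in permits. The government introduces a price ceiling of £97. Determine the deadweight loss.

£12061.23

Competitive equilibrium: 141.65 − 0.004Q = 55 + 0.07Q → Q* = 1170.9459, P* = 136.9662.
At the ceiling P = 97, quantity supplied = (97 − 55)/0.07 = 600.
Willingness to pay at Q' = 600: 141.65 − 0.004·600 = 139.25.
ΔQ = 1170.9459 − 600 = 570.9459; wedge = 139.25 − 97 = 42.25.
DWL = ½ × 570.9459 × 42.25 = £12061.23.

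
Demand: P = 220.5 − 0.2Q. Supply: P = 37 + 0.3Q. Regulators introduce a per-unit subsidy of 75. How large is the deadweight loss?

5625

Competitive equilibrium: 220.5 − 0.2Q = 37 + 0.3Q → Q* = 367, P* = 147.1.
The subsidy lowers effective supply by 75: P = 0.3Q − 38.
New quantity: 220.5 − 0.2Q = 0.3Q − 38 → Q' = 517.
Overproduction ΔQ = 517 − 367 = 150; wedge = subsidy = 75.
Welfare loss = ½ × 150 × 75 = 5625.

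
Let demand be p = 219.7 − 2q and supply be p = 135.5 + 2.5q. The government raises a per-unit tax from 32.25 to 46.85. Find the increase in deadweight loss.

Competitive equilibrium: 219.7 − 2q = 135.5 + 2.5q → q* = 18.7111, p* = 182.2778.
For a per-unit tax t: Δq = t/4.5, so DWL = ½·t·(t/4.5) = t²/9.
At t = 32.25: DWL = 115.563. At t = 46.85: DWL = 243.88.
Increase = 243.88 − 115.563 = 128.32.

128.32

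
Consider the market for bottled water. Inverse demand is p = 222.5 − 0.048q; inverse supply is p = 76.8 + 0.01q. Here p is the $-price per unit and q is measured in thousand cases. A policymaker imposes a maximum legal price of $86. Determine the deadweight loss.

Competitive equilibrium: 222.5 − 0.048q = 76.8 + 0.01q → q* = 2512.06897, p* = 101.92069.
At the ceiling p = 86, quantity supplied = (86 − 76.8)/0.01 = 920.
Willingness to pay at q' = 920: 222.5 − 0.048·920 = 178.34.
Δq = 2512.06897 − 920 = 1592.06897; wedge = 178.34 − 86 = 92.34.
DWL = ½ × 1592.06897 × 92.34 = $73505.82 thousand.

$73505.82 thousand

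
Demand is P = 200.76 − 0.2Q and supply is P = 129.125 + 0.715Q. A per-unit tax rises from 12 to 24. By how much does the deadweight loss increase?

Competitive equilibrium: 200.76 − 0.2Q = 129.125 + 0.715Q → Q* = 78.2896, P* = 185.1021.
For a per-unit tax t: ΔQ = t/0.915, so DWL = ½·t·(t/0.915) = t²/1.83.
At t = 12: DWL = 78.689. At t = 24: DWL = 314.754.
Increase = 314.754 − 78.689 = 236.07.

236.07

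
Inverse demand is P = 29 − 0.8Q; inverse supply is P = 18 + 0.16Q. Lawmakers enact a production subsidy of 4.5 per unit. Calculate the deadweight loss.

Competitive equilibrium: 29 − 0.8Q = 18 + 0.16Q → Q* = 11.4583, P* = 19.8333.
The subsidy lowers effective supply by 4.5: P = 13.5 + 0.16Q.
New quantity: 29 − 0.8Q = 13.5 + 0.16Q → Q' = 16.1458.
Overproduction ΔQ = 16.1458 − 11.4583 = 4.6875; wedge = subsidy = 4.5.
The triangle = ½ × 4.6875 × 4.5 = 10.55.

10.55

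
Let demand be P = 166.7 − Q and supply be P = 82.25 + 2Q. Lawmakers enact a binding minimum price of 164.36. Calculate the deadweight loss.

999.23

Competitive equilibrium: 166.7 − Q = 82.25 + 2Q → Q* = 28.15, P* = 138.55.
At the floor P = 164.36, quantity demanded = (166.7 − 164.36)/1 = 2.34.
Sellers' marginal cost at Q' = 2.34: 82.25 + 2·2.34 = 86.93.
ΔQ = 28.15 − 2.34 = 25.81; wedge = 164.36 − 86.93 = 77.43.
The triangle = ½ × 25.81 × 77.43 = 999.23.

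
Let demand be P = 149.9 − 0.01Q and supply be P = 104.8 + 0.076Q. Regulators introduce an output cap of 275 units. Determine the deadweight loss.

Competitive equilibrium: 149.9 − 0.01Q = 104.8 + 0.076Q → Q* = 524.4186, P* = 144.6558.
At Q = 275: demand price = 149.9 − 0.01·275 = 147.15; supply price = 104.8 + 0.076·275 = 125.7.
ΔQ = 524.4186 − 275 = 249.4186; wedge = 147.15 − 125.7 = 21.45.
The triangle = ½ × 249.4186 × 21.45 = 2675.01.

2675.01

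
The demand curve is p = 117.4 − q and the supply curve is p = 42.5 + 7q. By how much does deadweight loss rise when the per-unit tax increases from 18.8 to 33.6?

Competitive equilibrium: 117.4 − q = 42.5 + 7q → q* = 9.3625, p* = 108.0375.
For a per-unit tax t: Δq = t/8, so DWL = ½·t·(t/8) = t²/16.
At t = 18.8: DWL = 22.09. At t = 33.6: DWL = 70.56.
Increase = 70.56 − 22.09 = 48.47.

48.47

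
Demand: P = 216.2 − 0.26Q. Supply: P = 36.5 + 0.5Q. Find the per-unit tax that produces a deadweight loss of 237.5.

19

Competitive equilibrium: 216.2 − 0.26Q = 36.5 + 0.5Q → Q* = 236.4474, P* = 154.7237.
A tax t gives ΔQ = t/0.76 and wedge t, so DWL = t²/1.52.
t²/1.52 = 237.5 → t² = 361 → t = 19.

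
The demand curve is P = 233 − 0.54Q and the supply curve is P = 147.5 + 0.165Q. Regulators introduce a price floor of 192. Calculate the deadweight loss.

724.98

Competitive equilibrium: 233 − 0.54Q = 147.5 + 0.165Q → Q* = 121.2766, P* = 167.5106.
At the floor P = 192, quantity demanded = (233 − 192)/0.54 = 75.9259.
Sellers' marginal cost at Q' = 75.9259: 147.5 + 0.165·75.9259 = 160.0278.
ΔQ = 121.2766 − 75.9259 = 45.3507; wedge = 192 − 160.0278 = 31.9722.
The triangle = ½ × 45.3507 × 31.9722 = 724.98.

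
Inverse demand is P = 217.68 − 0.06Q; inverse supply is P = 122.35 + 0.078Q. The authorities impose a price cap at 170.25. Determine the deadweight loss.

405.86

Competitive equilibrium: 217.68 − 0.06Q = 122.35 + 0.078Q → Q* = 690.7971, P* = 176.2322.
At the ceiling P = 170.25, quantity supplied = (170.25 − 122.35)/0.078 = 614.1026.
Willingness to pay at Q' = 614.1026: 217.68 − 0.06·614.1026 = 180.8338.
ΔQ = 690.7971 − 614.1026 = 76.6945; wedge = 180.8338 − 170.25 = 10.5838.
Deadweight loss = ½ × 76.6945 × 10.5838 = 405.86.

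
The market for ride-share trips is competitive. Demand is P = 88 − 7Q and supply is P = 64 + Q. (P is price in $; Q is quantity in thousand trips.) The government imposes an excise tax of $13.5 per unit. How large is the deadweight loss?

Competitive equilibrium: 88 − 7Q = 64 + Q → Q* = 3, P* = 67.
With the tax, the buyer price exceeds the seller price by 13.5: (88 − 7Q) − (64 + Q) = 13.5 → Q' = 1.3125.
ΔQ = 3 − 1.3125 = 1.6875; the wedge equals the tax, 13.5.
The triangle = ½ × 1.6875 × 13.5 = $11.39 thousand.

$11.39 thousand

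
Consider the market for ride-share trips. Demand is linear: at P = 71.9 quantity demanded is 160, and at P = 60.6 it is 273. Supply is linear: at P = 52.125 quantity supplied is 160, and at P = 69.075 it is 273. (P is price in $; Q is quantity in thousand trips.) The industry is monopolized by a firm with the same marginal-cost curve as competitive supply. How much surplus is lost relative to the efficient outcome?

Demand slope = (60.6 − 71.9)/(273 − 160) = −0.1, so P = 87.9 − 0.1Q.
Supply slope = (69.075 − 52.125)/(273 − 160) = 0.15, so P = 28.125 + 0.15Q.
Competitive equilibrium: 87.9 − 0.1Q = 28.125 + 0.15Q → Q* = 239.1, P* = 63.99.
Marginal revenue: MR = 87.9 − 0.2Q. Set MR = MC: 87.9 − 0.2Q = 28.125 + 0.15Q → Q_m = 170.78571.
Price P_m = 87.9 − 0.1·170.78571 = 70.82143; MC(Q_m) = 28.125 + 0.15·170.78571 = 53.74286.
Competitive Q* = 239.1, so ΔQ = 68.31429; wedge = 70.82143 − 53.74286 = 17.07857.
Deadweight loss = ½ × 68.31429 × 17.07857 = $583.36 thousand.

$583.36 thousand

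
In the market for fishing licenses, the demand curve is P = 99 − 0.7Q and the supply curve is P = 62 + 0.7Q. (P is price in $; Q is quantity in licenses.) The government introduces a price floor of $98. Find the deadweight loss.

Competitive equilibrium: 99 − 0.7Q = 62 + 0.7Q → Q* = 26.4286, P* = 80.5.
At the floor P = 98, quantity demanded = (99 − 98)/0.7 = 1.4286.
Sellers' marginal cost at Q' = 1.4286: 62 + 0.7·1.4286 = 63.
ΔQ = 26.4286 − 1.4286 = 25; wedge = 98 − 63 = 35.
The triangle = ½ × 25 × 35 = $437.50.

$437.50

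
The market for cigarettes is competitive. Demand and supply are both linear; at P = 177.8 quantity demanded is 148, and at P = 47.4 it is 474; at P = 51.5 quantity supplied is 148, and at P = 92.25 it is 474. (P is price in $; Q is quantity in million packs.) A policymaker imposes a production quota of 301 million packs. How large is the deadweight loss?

Demand slope = (47.4 − 177.8)/(474 − 148) = −0.4, so P = 237 − 0.4Q.
Supply slope = (92.25 − 51.5)/(474 − 148) = 0.125, so P = 33 + 0.125Q.
Competitive equilibrium: 237 − 0.4Q = 33 + 0.125Q → Q* = 388.5714, P* = 81.5714.
At Q = 301: demand price = 237 − 0.4·301 = 116.6; supply price = 33 + 0.125·301 = 70.625.
ΔQ = 388.5714 − 301 = 87.5714; wedge = 116.6 − 70.625 = 45.975.
Welfare loss = ½ × 87.5714 × 45.975 = $2013.05 million.

$2013.05 million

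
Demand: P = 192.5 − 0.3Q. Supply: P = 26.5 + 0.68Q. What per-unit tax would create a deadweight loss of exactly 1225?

49

Competitive equilibrium: 192.5 − 0.3Q = 26.5 + 0.68Q → Q* = 169.3878, P* = 141.6837.
A tax t gives ΔQ = t/0.98 and wedge t, so DWL = t²/1.96.
t²/1.96 = 1225 → t² = 2401 → t = 49.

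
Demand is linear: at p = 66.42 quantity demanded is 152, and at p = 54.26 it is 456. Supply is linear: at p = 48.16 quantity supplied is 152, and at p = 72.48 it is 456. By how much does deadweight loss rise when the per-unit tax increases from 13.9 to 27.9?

Demand slope = (54.26 − 66.42)/(456 − 152) = −0.04, so p = 72.5 − 0.04q.
Supply slope = (72.48 − 48.16)/(456 − 152) = 0.08, so p = 36 + 0.08q.
Competitive equilibrium: 72.5 − 0.04q = 36 + 0.08q → q* = 304.1667, p* = 60.3333.
For a per-unit tax t: Δq = t/0.12, so DWL = ½·t·(t/0.12) = t²/0.24.
At t = 13.9: DWL = 805.042. At t = 27.9: DWL = 3243.375.
Increase = 3243.375 − 805.042 = 2438.33.

2438.33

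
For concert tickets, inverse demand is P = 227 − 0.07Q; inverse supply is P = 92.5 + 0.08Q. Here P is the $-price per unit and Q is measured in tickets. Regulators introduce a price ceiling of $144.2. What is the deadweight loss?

Competitive equilibrium: 227 − 0.07Q = 92.5 + 0.08Q → Q* = 896.6667, P* = 164.2333.
At the ceiling P = 144.2, quantity supplied = (144.2 − 92.5)/0.08 = 646.25.
Willingness to pay at Q' = 646.25: 227 − 0.07·646.25 = 181.7625.
ΔQ = 896.6667 − 646.25 = 250.4167; wedge = 181.7625 − 144.2 = 37.5625.
The triangle = ½ × 250.4167 × 37.5625 = $4703.14.

$4703.14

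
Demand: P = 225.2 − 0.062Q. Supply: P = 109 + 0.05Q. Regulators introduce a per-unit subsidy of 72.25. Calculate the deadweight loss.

Competitive equilibrium: 225.2 − 0.062Q = 109 + 0.05Q → Q* = 1037.5, P* = 160.875.
The subsidy lowers effective supply by 72.25: P = 36.75 + 0.05Q.
New quantity: 225.2 − 0.062Q = 36.75 + 0.05Q → Q' = 1682.5893.
Overproduction ΔQ = 1682.5893 − 1037.5 = 645.0893; wedge = subsidy = 72.25.
DWL = ½ × 645.0893 × 72.25 = 23303.85.

23303.85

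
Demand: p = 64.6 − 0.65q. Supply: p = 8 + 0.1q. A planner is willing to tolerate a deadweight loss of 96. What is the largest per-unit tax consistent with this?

12

Competitive equilibrium: 64.6 − 0.65q = 8 + 0.1q → q* = 75.4667, p* = 15.5467.
A tax t gives Δq = t/0.75 and wedge t, so DWL = t²/1.5.
t²/1.5 = 96 → t² = 144 → t = 12.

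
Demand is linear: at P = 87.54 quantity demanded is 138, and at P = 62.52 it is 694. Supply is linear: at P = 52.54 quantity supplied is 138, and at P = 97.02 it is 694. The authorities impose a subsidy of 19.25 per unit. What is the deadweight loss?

Demand slope = (62.52 − 87.54)/(694 − 138) = −0.045, so P = 93.75 − 0.045Q.
Supply slope = (97.02 − 52.54)/(694 − 138) = 0.08, so P = 41.5 + 0.08Q.
Competitive equilibrium: 93.75 − 0.045Q = 41.5 + 0.08Q → Q* = 418, P* = 74.94.
The subsidy lowers effective supply by 19.25: P = 22.25 + 0.08Q.
New quantity: 93.75 − 0.045Q = 22.25 + 0.08Q → Q' = 572.
Overproduction ΔQ = 572 − 418 = 154; wedge = subsidy = 19.25.
DWL = ½ × 154 × 19.25 = 1482.25.

1482.25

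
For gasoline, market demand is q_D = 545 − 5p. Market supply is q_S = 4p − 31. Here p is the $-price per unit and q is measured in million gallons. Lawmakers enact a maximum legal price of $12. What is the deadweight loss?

In inverse form: demand p = 109 − 0.2q, supply p = 7.75 + 0.25q.
Competitive equilibrium: 109 − 0.2q = 7.75 + 0.25q → q* = 225, p* = 64.
At the ceiling p = 12, quantity supplied = (12 − 7.75)/0.25 = 17.
Willingness to pay at q' = 17: 109 − 0.2·17 = 105.6.
Δq = 225 − 17 = 208; wedge = 105.6 − 12 = 93.6.
The triangle = ½ × 208 × 93.6 = $9734.40 million.

$9734.40 million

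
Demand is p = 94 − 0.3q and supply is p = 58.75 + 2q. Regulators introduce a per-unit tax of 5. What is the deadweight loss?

Competitive equilibrium: 94 − 0.3q = 58.75 + 2q → q* = 15.3261, p* = 89.4022.
With the tax, the buyer price exceeds the seller price by 5: (94 − 0.3q) − (58.75 + 2q) = 5 → q' = 13.1522.
Δq = 15.3261 − 13.1522 = 2.1739; the wedge equals the tax, 5.
DWL = ½ × 2.1739 × 5 = 5.43.

5.43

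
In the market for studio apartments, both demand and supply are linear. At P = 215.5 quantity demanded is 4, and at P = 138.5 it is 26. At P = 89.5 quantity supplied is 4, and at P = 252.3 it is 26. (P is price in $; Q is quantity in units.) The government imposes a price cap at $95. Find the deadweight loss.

Demand slope = (138.5 − 215.5)/(26 − 4) = −3.5, so P = 229.5 − 3.5Q.
Supply slope = (252.3 − 89.5)/(26 − 4) = 7.4, so P = 59.9 + 7.4Q.
Competitive equilibrium: 229.5 − 3.5Q = 59.9 + 7.4Q → Q* = 15.5596, P* = 175.0413.
At the ceiling P = 95, quantity supplied = (95 − 59.9)/7.4 = 4.7432.
Willingness to pay at Q' = 4.7432: 229.5 − 3.5·4.7432 = 212.8988.
ΔQ = 15.5596 − 4.7432 = 10.8164; wedge = 212.8988 − 95 = 117.8988.
Welfare loss = ½ × 10.8164 × 117.8988 = $637.62.

$637.62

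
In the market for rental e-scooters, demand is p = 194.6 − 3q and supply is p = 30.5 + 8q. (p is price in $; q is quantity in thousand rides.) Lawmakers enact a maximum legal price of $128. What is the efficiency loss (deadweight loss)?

Competitive equilibrium: 194.6 − 3q = 30.5 + 8q → q* = 14.9182, p* = 149.8455.
At the ceiling p = 128, quantity supplied = (128 − 30.5)/8 = 12.1875.
Willingness to pay at q' = 12.1875: 194.6 − 3·12.1875 = 158.0375.
Δq = 14.9182 − 12.1875 = 2.7307; wedge = 158.0375 − 128 = 30.0375.
Welfare loss = ½ × 2.7307 × 30.0375 = $41.01 thousand.

$41.01 thousand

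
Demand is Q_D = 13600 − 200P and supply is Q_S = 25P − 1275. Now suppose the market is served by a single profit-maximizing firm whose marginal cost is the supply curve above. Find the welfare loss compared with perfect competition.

32.11

In inverse form: demand P = 68 − 0.005Q, supply P = 51 + 0.04Q.
Competitive equilibrium: 68 − 0.005Q = 51 + 0.04Q → Q* = 377.7778, P* = 66.1111.
Marginal revenue: MR = 68 − 0.01Q. Set MR = MC: 68 − 0.01Q = 51 + 0.04Q → Q_m = 340.
Price P_m = 68 − 0.005·340 = 66.3; MC(Q_m) = 51 + 0.04·340 = 64.6.
Competitive Q* = 377.7778, so ΔQ = 37.7778; wedge = 66.3 − 64.6 = 1.7.
Deadweight loss = ½ × 37.7778 × 1.7 = 32.11.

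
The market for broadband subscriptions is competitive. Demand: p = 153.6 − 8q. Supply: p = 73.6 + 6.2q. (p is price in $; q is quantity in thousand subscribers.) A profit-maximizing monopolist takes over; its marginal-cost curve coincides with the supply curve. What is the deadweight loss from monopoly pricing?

$29.26 thousand

Competitive equilibrium: 153.6 − 8q = 73.6 + 6.2q → q* = 5.6338, p* = 108.5296.
Marginal revenue: MR = 153.6 − 16q. Set MR = MC: 153.6 − 16q = 73.6 + 6.2q → q_m = 3.6036.
Price p_m = 153.6 − 8·3.6036 = 124.7712; MC(q_m) = 73.6 + 6.2·3.6036 = 95.9423.
Competitive q* = 5.6338, so Δq = 2.0302; wedge = 124.7712 − 95.9423 = 28.8289.
DWL = ½ × 2.0302 × 28.8289 = $29.26 thousand.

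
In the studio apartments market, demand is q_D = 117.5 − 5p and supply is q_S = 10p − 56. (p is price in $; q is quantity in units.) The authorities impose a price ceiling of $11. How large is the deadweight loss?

In inverse form: demand p = 23.5 − 0.2q, supply p = 5.6 + 0.1q.
Competitive equilibrium: 23.5 − 0.2q = 5.6 + 0.1q → q* = 59.6667, p* = 11.5667.
At the ceiling p = 11, quantity supplied = (11 − 5.6)/0.1 = 54.
Willingness to pay at q' = 54: 23.5 − 0.2·54 = 12.7.
Δq = 59.6667 − 54 = 5.6667; wedge = 12.7 − 11 = 1.7.
Welfare loss = ½ × 5.6667 × 1.7 = $4.82.

$4.82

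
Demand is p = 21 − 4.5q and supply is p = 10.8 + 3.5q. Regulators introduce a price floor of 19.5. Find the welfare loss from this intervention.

Competitive equilibrium: 21 − 4.5q = 10.8 + 3.5q → q* = 1.275, p* = 15.2625.
At the floor p = 19.5, quantity demanded = (21 − 19.5)/4.5 = 0.3333.
Sellers' marginal cost at q' = 0.3333: 10.8 + 3.5·0.3333 = 11.9666.
Δq = 1.275 − 0.3333 = 0.9417; wedge = 19.5 − 11.9666 = 7.5334.
DWL = ½ × 0.9417 × 7.5334 = 3.55.

3.55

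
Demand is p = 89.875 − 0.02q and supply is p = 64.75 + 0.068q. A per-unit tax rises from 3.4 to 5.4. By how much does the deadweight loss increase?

100

Competitive equilibrium: 89.875 − 0.02q = 64.75 + 0.068q → q* = 285.5114, p* = 84.1648.
For a per-unit tax t: Δq = t/0.088, so DWL = ½·t·(t/0.088) = t²/0.176.
At t = 3.4: DWL = 65.682. At t = 5.4: DWL = 165.682.
Increase = 165.682 − 65.682 = 100.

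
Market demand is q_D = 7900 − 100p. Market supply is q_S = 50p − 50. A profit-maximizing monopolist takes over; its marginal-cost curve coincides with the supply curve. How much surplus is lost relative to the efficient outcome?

6337.50

In inverse form: demand p = 79 − 0.01q, supply p = 1 + 0.02q.
Competitive equilibrium: 79 − 0.01q = 1 + 0.02q → q* = 2600, p* = 53.
Marginal revenue: MR = 79 − 0.02q. Set MR = MC: 79 − 0.02q = 1 + 0.02q → q_m = 1950.
Price p_m = 79 − 0.01·1950 = 59.5; MC(q_m) = 1 + 0.02·1950 = 40.
Competitive q* = 2600, so Δq = 650; wedge = 59.5 − 40 = 19.5.
Deadweight loss = ½ × 650 × 19.5 = 6337.50.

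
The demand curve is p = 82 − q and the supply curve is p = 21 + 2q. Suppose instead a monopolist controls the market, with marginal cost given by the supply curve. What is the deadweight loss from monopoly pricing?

38.76

Competitive equilibrium: 82 − q = 21 + 2q → q* = 20.3333, p* = 61.6667.
Marginal revenue: MR = 82 − 2q. Set MR = MC: 82 − 2q = 21 + 2q → q_m = 15.25.
Price p_m = 82 − 1·15.25 = 66.75; MC(q_m) = 21 + 2·15.25 = 51.5.
Competitive q* = 20.3333, so Δq = 5.0833; wedge = 66.75 − 51.5 = 15.25.
Welfare loss = ½ × 5.0833 × 15.25 = 38.76.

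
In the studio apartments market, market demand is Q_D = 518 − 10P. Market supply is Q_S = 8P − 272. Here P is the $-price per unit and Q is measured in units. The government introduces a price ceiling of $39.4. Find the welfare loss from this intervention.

In inverse form: demand P = 51.8 − 0.1Q, supply P = 34 + 0.125Q.
Competitive equilibrium: 51.8 − 0.1Q = 34 + 0.125Q → Q* = 79.1111, P* = 43.8889.
At the ceiling P = 39.4, quantity supplied = (39.4 − 34)/0.125 = 43.2.
Willingness to pay at Q' = 43.2: 51.8 − 0.1·43.2 = 47.48.
ΔQ = 79.1111 − 43.2 = 35.9111; wedge = 47.48 − 39.4 = 8.08.
Welfare loss = ½ × 35.9111 × 8.08 = $145.08.

$145.08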